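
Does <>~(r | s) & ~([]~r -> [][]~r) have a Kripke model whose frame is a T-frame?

Satisfiable

1. <>~(r | s) & ~([]~r -> [][]~r), w0
2. <>~(r | s), w0
3. ~([]~r -> [][]~r), w0
4. []~r, w0
5. ~[][]~r, w0
6. ~r, w0
7. ~(r | s), w1
8. ~r, w1
9. ~s, w1
10. ~[]~r, w2
11. ~r, w2
12. r, w3
Accessibility: w0Rw0, w0Rw1, w0Rw2, w1Rw1, w2Rw2, w2Rw3, w3Rw3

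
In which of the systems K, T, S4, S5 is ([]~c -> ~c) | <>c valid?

T, S4, S5

K-tableau for the negation ~(([]~c -> ~c) | <>c):
1. ~(([]~c -> ~c) | <>c), u
2. ~([]~c -> ~c), u
3. ~<>c, u
4. []~c, u
5. c, u
Complete open branch: countermodel on a K-frame, so not valid in K.
T-tableau for the negation ~(([]~c -> ~c) | <>c):
1. ~(([]~c -> ~c) | <>c), u
2. ~([]~c -> ~c), u
3. ~<>c, u
4. []~c, u
5. c, u
6. ~c, u
Accessibility: uRu
Branch closes: c and ~c both at u.
Every branch closes (one shown): valid in T, hence also in S4, S5 (every theorem of T is a theorem of S4 and S5).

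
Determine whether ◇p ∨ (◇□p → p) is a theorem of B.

Tableau for the negation ¬(◇p ∨ (◇□p → p)):
1. ¬(◇p ∨ (◇□p → p)), u
2. ¬◇p, u
3. ¬(◇□p → p), u
4. ◇□p, u
5. ¬p, u
6. □p, v
7. ¬p, v
8. p, u
Accessibility: uRu, uRv, vRu, vRv
Branch closes: p and ¬p both at u.
All branches of the negation close; one closing branch shown above.

Valid in B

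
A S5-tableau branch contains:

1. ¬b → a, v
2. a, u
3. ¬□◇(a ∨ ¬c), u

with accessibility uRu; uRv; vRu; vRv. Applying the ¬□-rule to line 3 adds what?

a fresh world w with uRw, and ¬◇(a ∨ ¬c) at w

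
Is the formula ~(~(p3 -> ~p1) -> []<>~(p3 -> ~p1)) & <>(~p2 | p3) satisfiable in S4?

Yes, satisfiable

1. ~(~(p3 -> ~p1) -> []<>~(p3 -> ~p1)) & <>(~p2 | p3), u
2. ~(~(p3 -> ~p1) -> []<>~(p3 -> ~p1)), u
3. <>(~p2 | p3), u
4. ~(p3 -> ~p1), u
5. ~[]<>~(p3 -> ~p1), u
6. p3, u
7. p1, u
8. ~p2 | p3, v
9. p3, v
10. ~<>~(p3 -> ~p1), w
11. p3 -> ~p1, w
12. ~p1, w
Accessibility: uRu, uRv, uRw, vRv, wRw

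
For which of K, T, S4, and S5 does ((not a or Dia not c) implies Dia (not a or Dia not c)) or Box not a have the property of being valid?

T, S4, S5

T-tableau for the negation not (((not a or Dia not c) implies Dia (not a or Dia not c)) or Box not a):
1. not (((not a or Dia not c) implies Dia (not a or Dia not c)) or Box not a), 0
2. not ((not a or Dia not c) implies Dia (not a or Dia not c)), 0
3. not Box not a, 0
4. not a or Dia not c, 0
5. not Dia (not a or Dia not c), 0
6. not (not a or Dia not c), 0
7. a, 0
8. not Dia not c, 0
9. c, 0
10. Dia not c, 0
11. a, 1
12. not (not a or Dia not c), 1
13. not Dia not c, 1
14. c, 1
15. not c, 2
16. not (not a or Dia not c), 2
17. a, 2
18. not Dia not c, 2
19. c, 2
Accessibility: 0R0, 0R1, 0R2, 1R1, 2R2
Branch closes: c and not c both at 2.
Every branch closes (one shown): valid in T, hence also in S4, S5 (every theorem of T is a theorem of S4 and S5).
K-tableau for the negation not (((not a or Dia not c) implies Dia (not a or Dia not c)) or Box not a):
1. not (((not a or Dia not c) implies Dia (not a or Dia not c)) or Box not a), 0
2. not ((not a or Dia not c) implies Dia (not a or Dia not c)), 0
3. not Box not a, 0
4. not a or Dia not c, 0
5. not Dia (not a or Dia not c), 0
6. Dia not c, 0
7. a, 1
8. not (not a or Dia not c), 1
9. not Dia not c, 1
10. not c, 2
11. not (not a or Dia not c), 2
12. a, 2
13. not Dia not c, 2
Accessibility: 0R1, 0R2
Complete open branch: countermodel on a K-frame, so not valid in K.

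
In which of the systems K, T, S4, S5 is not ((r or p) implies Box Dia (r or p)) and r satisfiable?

S4-tableau for the formula:
1. not ((r or p) implies Box Dia (r or p)) and r, 0
2. not ((r or p) implies Box Dia (r or p)), 0
3. r, 0
4. r or p, 0
5. not Box Dia (r or p), 0
6. p, 0
7. not Dia (r or p), 1
8. not (r or p), 1
9. not r, 1
10. not p, 1
Accessibility: 0R0, 0R1, 1R1
Complete open branch: satisfiable in S4, hence also in K, T (this S4-model is also a K-model and a T-model).
S5-tableau for the formula:
1. not ((r or p) implies Box Dia (r or p)) and r, 0
2. not ((r or p) implies Box Dia (r or p)), 0
3. r, 0
4. r or p, 0
5. not Box Dia (r or p), 0
6. p, 0
7. not Dia (r or p), 1
8. not (r or p), 0
9. not r, 0
10. not p, 0
Accessibility: 0R0, 0R1, 1R0, 1R1
Branch closes: r and not r both at 0.
Every branch closes (one shown): unsatisfiable in S5.

K, T, S4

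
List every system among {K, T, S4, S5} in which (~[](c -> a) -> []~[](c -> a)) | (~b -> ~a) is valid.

S4-tableau for the negation ~((~[](c -> a) -> []~[](c -> a)) | (~b -> ~a)):
1. ~((~[](c -> a) -> []~[](c -> a)) | (~b -> ~a)), w0
2. ~(~[](c -> a) -> []~[](c -> a)), w0   [~|-rule on 1]
3. ~(~b -> ~a), w0   [~|-rule on 1]
4. ~[](c -> a), w0   [~->-rule on 2]
5. ~[]~[](c -> a), w0   [~->-rule on 2]
6. ~b, w0   [~->-rule on 3]
7. a, w0   [~->-rule on 3]
8. ~(c -> a), w1   [~[]-rule on 4: fresh world w1, w0Rw1]
9. c, w1   [~->-rule on 8]
10. ~a, w1   [~->-rule on 8]
11. [](c -> a), w2   [~[]-rule on 5: fresh world w2, w0Rw2]
12. c -> a, w2   [[]-rule on 11 via w2Rw2]
13. a, w2   [->-rule on 12 (branches; this branch)]
Accessibility: w0Rw0, w0Rw1, w0Rw2, w1Rw1, w2Rw2
Complete open branch: countermodel on an S4-frame, so not valid in S4, nor in K, T (the same frame is also a K-frame and a T-frame).
S5-tableau for the negation ~((~[](c -> a) -> []~[](c -> a)) | (~b -> ~a)):
1. ~((~[](c -> a) -> []~[](c -> a)) | (~b -> ~a)), w0
2. ~(~[](c -> a) -> []~[](c -> a)), w0   [~|-rule on 1]
3. ~(~b -> ~a), w0   [~|-rule on 1]
4. ~[](c -> a), w0   [~->-rule on 2]
5. ~[]~[](c -> a), w0   [~->-rule on 2]
6. ~b, w0   [~->-rule on 3]
7. a, w0   [~->-rule on 3]
8. ~(c -> a), w1   [~[]-rule on 4: fresh world w1, w0Rw1]
9. c, w1   [~->-rule on 8]
10. ~a, w1   [~->-rule on 8]
11. [](c -> a), w2   [~[]-rule on 5: fresh world w2, w0Rw2]
12. c -> a, w0   [[]-rule on 11 via w2Rw0]
13. c -> a, w1   [[]-rule on 11 via w2Rw1]
14. c -> a, w2   [[]-rule on 11 via w2Rw2]
15. a, w1   [->-rule on 13 (branches; this branch)]
Accessibility: w0Rw0, w0Rw1, w0Rw2, w1Rw0, w1Rw1, w1Rw2, w2Rw0, w2Rw1, w2Rw2
Branch closes: a and ~a both at w1.
Every branch closes (one shown): valid in S5.

S5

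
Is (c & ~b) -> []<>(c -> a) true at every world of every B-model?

Tableau for the negation ~((c & ~b) -> []<>(c -> a)):
1. ~((c & ~b) -> []<>(c -> a)), u
2. c & ~b, u   [~->-rule on 1]
3. ~[]<>(c -> a), u   [~->-rule on 1]
4. c, u   [&-rule on 2]
5. ~b, u   [&-rule on 2]
6. ~<>(c -> a), v   [~[]-rule on 3: fresh world v, uRv]
7. ~(c -> a), u   [~<>-rule on 6 via vRu]
8. ~a, u   [~->-rule on 7]
9. ~(c -> a), v   [~<>-rule on 6 via vRv]
10. c, v   [~->-rule on 9]
11. ~a, v   [~->-rule on 9]
Accessibility: uRu, uRv, vRu, vRv
The negation has an open branch (countermodel exists).

Not valid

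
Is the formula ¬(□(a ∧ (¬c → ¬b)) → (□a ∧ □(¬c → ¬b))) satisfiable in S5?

Unsatisfiable (every branch closes)

1. ¬(□(a ∧ (¬c → ¬b)) → (□a ∧ □(¬c → ¬b))), 0
2. □(a ∧ (¬c → ¬b)), 0
3. ¬(□a ∧ □(¬c → ¬b)), 0
4. a ∧ (¬c → ¬b), 0
5. a, 0
6. ¬c → ¬b, 0
7. ¬□(¬c → ¬b), 0
8. ¬b, 0
9. ¬(¬c → ¬b), 1
10. ¬c, 1
11. b, 1
12. a ∧ (¬c → ¬b), 1
13. a, 1
14. ¬c → ¬b, 1
15. ¬b, 1
Accessibility: 0R0, 0R1, 1R0, 1R1
Branch closes: b and ¬b both at 1.
(One branch shown.) All branches close.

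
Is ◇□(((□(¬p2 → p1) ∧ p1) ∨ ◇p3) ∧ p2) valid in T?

No, not valid

Tableau for the negation ¬◇□(((□(¬p2 → p1) ∧ p1) ∨ ◇p3) ∧ p2):
1. ¬◇□(((□(¬p2 → p1) ∧ p1) ∨ ◇p3) ∧ p2), 0
2. ¬□(((□(¬p2 → p1) ∧ p1) ∨ ◇p3) ∧ p2), 0   [¬◇-rule on 1 via 0R0]
3. ¬(((□(¬p2 → p1) ∧ p1) ∨ ◇p3) ∧ p2), 1   [¬□-rule on 2: fresh world 1, 0R1]
4. ¬□(((□(¬p2 → p1) ∧ p1) ∨ ◇p3) ∧ p2), 1   [¬◇-rule on 1 via 0R1]
5. ¬p2, 1   [¬∧-rule on 3 (branches; this branch)]
6. ¬(((□(¬p2 → p1) ∧ p1) ∨ ◇p3) ∧ p2), 2   [¬□-rule on 4: fresh world 2, 1R2]
7. ¬p2, 2   [¬∧-rule on 6 (branches; this branch)]
Accessibility: 0R0, 0R1, 1R1, 1R2, 2R2
The negation has an open branch (countermodel exists).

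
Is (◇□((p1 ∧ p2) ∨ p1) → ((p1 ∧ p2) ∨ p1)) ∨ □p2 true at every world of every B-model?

Tableau for the negation ¬((◇□((p1 ∧ p2) ∨ p1) → ((p1 ∧ p2) ∨ p1)) ∨ □p2):
1. ¬((◇□((p1 ∧ p2) ∨ p1) → ((p1 ∧ p2) ∨ p1)) ∨ □p2), 0
2. ¬(◇□((p1 ∧ p2) ∨ p1) → ((p1 ∧ p2) ∨ p1)), 0   [¬∨-rule on 1]
3. ¬□p2, 0   [¬∨-rule on 1]
4. ◇□((p1 ∧ p2) ∨ p1), 0   [¬→-rule on 2]
5. ¬((p1 ∧ p2) ∨ p1), 0   [¬→-rule on 2]
6. ¬(p1 ∧ p2), 0   [¬∨-rule on 5]
7. ¬p1, 0   [¬∨-rule on 5]
8. ¬p2, 0   [¬∧-rule on 6 (branches; this branch)]
9. ¬p2, 1   [¬□-rule on 3: fresh world 1, 0R1]
10. □((p1 ∧ p2) ∨ p1), 2   [◇-rule on 4: fresh world 2, 0R2]
11. (p1 ∧ p2) ∨ p1, 0   [□-rule on 10 via 2R0]
12. (p1 ∧ p2) ∨ p1, 2   [□-rule on 10 via 2R2]
13. p1 ∧ p2, 0   [∨-rule on 11 (branches; this branch)]
14. p1, 0   [∧-rule on 13]
15. p2, 0   [∧-rule on 13]
Accessibility: 0R0, 0R1, 0R2, 1R0, 1R1, 2R0, 2R2
Branch closes: p1 and ¬p1 both at 0.
All branches of the negation close; one closing branch shown above.

Valid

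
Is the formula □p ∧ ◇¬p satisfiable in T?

1. □p ∧ ◇¬p, 0
2. □p, 0
3. ◇¬p, 0
4. p, 0
5. ¬p, 1
6. p, 1
Accessibility: 0R0, 0R1, 1R1
Branch closes: p and ¬p both at 1.
Every branch closes; the branch above is one of them.

Unsatisfiable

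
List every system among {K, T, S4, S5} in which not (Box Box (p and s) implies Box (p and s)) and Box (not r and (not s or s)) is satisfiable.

K

T-tableau for the formula:
1. not (Box Box (p and s) implies Box (p and s)) and Box (not r and (not s or s)), w0
2. not (Box Box (p and s) implies Box (p and s)), w0
3. Box (not r and (not s or s)), w0
4. Box Box (p and s), w0
5. not Box (p and s), w0
6. not r and (not s or s), w0
7. not r, w0
8. not s or s, w0
9. Box (p and s), w0
10. p and s, w0
11. p, w0
12. s, w0
13. not (p and s), w1
14. not r and (not s or s), w1
15. not r, w1
16. not s or s, w1
17. Box (p and s), w1
18. p and s, w1
19. p, w1
20. s, w1
21. not s, w1
Accessibility: w0Rw0, w0Rw1, w1Rw1
Branch closes: s and not s both at w1.
Every branch closes (one shown): unsatisfiable in T, hence also in S4, S5 (every S4/S5-frame is a T-frame).
K-tableau for the formula:
1. not (Box Box (p and s) implies Box (p and s)) and Box (not r and (not s or s)), w0
2. not (Box Box (p and s) implies Box (p and s)), w0
3. Box (not r and (not s or s)), w0
4. Box Box (p and s), w0
5. not Box (p and s), w0
6. not (p and s), w1
7. not r and (not s or s), w1
8. not r, w1
9. not s or s, w1
10. Box (p and s), w1
11. not s, w1
Accessibility: w0Rw1
Complete open branch: satisfiable in K.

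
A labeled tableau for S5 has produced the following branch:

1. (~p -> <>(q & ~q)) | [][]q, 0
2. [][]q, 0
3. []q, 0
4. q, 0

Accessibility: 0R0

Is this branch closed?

There is no literal clash: for every atom and world, at most one sign appears.

Not closed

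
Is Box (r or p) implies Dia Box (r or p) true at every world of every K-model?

No, not valid

Tableau for the negation not (Box (r or p) implies Dia Box (r or p)):
1. not (Box (r or p) implies Dia Box (r or p)), 0
2. Box (r or p), 0
3. not Dia Box (r or p), 0
The negation has an open branch (countermodel exists).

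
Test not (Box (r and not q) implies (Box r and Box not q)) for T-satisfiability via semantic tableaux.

No, unsatisfiable

1. not (Box (r and not q) implies (Box r and Box not q)), w0
2. Box (r and not q), w0   [neg-implies-rule on 1]
3. not (Box r and Box not q), w0   [neg-implies-rule on 1]
4. r and not q, w0   [Box-rule on 2 via w0Rw0]
5. r, w0   [and-rule on 4]
6. not q, w0   [and-rule on 4]
7. not Box not q, w0   [neg-and-rule on 3 (branches; this branch)]
8. q, w1   [neg-Box-rule on 7: fresh world w1, w0Rw1]
9. r and not q, w1   [Box-rule on 2 via w0Rw1]
10. r, w1   [and-rule on 9]
11. not q, w1   [and-rule on 9]
Accessibility: w0Rw0, w0Rw1, w1Rw1
Branch closes: q and not q both at w1.
Every branch closes; the branch above is one of them.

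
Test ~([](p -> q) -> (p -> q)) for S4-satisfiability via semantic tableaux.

1. ~([](p -> q) -> (p -> q)), w0
2. [](p -> q), w0   [~->-rule on 1]
3. ~(p -> q), w0   [~->-rule on 1]
4. p, w0   [~->-rule on 3]
5. ~q, w0   [~->-rule on 3]
6. p -> q, w0   [[]-rule on 2 via w0Rw0]
7. q, w0   [->-rule on 6 (branches; this branch)]
Accessibility: w0Rw0
Branch closes: q and ~q both at w0.
Every branch closes; the branch above is one of them.

Unsatisfiable (every branch closes)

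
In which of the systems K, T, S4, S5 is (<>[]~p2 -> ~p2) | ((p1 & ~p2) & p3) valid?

S5

S4-tableau for the negation ~((<>[]~p2 -> ~p2) | ((p1 & ~p2) & p3)):
1. ~((<>[]~p2 -> ~p2) | ((p1 & ~p2) & p3)), w0
2. ~(<>[]~p2 -> ~p2), w0
3. ~((p1 & ~p2) & p3), w0
4. <>[]~p2, w0
5. p2, w0
6. ~p3, w0
7. []~p2, w1
8. ~p2, w1
Accessibility: w0Rw0, w0Rw1, w1Rw1
Complete open branch: countermodel on an S4-frame, so not valid in S4, nor in K, T (the same frame is also a K-frame and a T-frame).
S5-tableau for the negation ~((<>[]~p2 -> ~p2) | ((p1 & ~p2) & p3)):
1. ~((<>[]~p2 -> ~p2) | ((p1 & ~p2) & p3)), w0
2. ~(<>[]~p2 -> ~p2), w0
3. ~((p1 & ~p2) & p3), w0
4. <>[]~p2, w0
5. p2, w0
6. ~(p1 & ~p2), w0
7. []~p2, w1
8. ~p2, w0
Accessibility: w0Rw0, w0Rw1, w1Rw0, w1Rw1
Branch closes: p2 and ~p2 both at w0.
Every branch closes (one shown): valid in S5.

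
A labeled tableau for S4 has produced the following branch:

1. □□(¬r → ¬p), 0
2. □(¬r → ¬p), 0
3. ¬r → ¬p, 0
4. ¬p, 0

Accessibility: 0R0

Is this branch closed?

There is no literal clash: for every atom and world, at most one sign appears.

No, open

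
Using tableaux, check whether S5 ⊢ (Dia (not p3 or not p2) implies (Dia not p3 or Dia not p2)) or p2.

Tableau for the negation not ((Dia (not p3 or not p2) implies (Dia not p3 or Dia not p2)) or p2):
1. not ((Dia (not p3 or not p2) implies (Dia not p3 or Dia not p2)) or p2), 0
2. not (Dia (not p3 or not p2) implies (Dia not p3 or Dia not p2)), 0
3. not p2, 0
4. Dia (not p3 or not p2), 0
5. not (Dia not p3 or Dia not p2), 0
6. not Dia not p3, 0
7. not Dia not p2, 0
8. p3, 0
9. p2, 0
Accessibility: 0R0
Branch closes: p2 and not p2 both at 0.
Every branch of the negation's tableau closes; the branch above is one of them.

Yes, valid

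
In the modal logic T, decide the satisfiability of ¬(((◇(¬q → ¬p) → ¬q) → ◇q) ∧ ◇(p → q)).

1. ¬(((◇(¬q → ¬p) → ¬q) → ◇q) ∧ ◇(p → q)), w0
2. ¬◇(p → q), w0
3. ¬(p → q), w0
4. p, w0
5. ¬q, w0
Accessibility: w0Rw0

Satisfiable (open branch found)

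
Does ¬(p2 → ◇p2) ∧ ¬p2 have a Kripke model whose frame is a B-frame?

Unsatisfiable

1. ¬(p2 → ◇p2) ∧ ¬p2, w0
2. ¬(p2 → ◇p2), w0
3. ¬p2, w0
4. p2, w0
5. ¬◇p2, w0
Accessibility: w0Rw0
Branch closes: p2 and ¬p2 both at w0.
Every branch closes; the branch above is one of them.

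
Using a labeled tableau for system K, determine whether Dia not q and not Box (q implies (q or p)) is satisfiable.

1. Dia not q and not Box (q implies (q or p)), u
2. Dia not q, u   [and-rule on 1]
3. not Box (q implies (q or p)), u   [and-rule on 1]
4. not q, v   [Dia-rule on 2: fresh world v, uRv]
5. not (q implies (q or p)), w   [neg-Box-rule on 3: fresh world w, uRw]
6. q, w   [neg-implies-rule on 5]
7. not (q or p), w   [neg-implies-rule on 5]
8. not q, w   [neg-or-rule on 7]
9. not p, w   [neg-or-rule on 7]
Accessibility: uRv, uRw
Branch closes: q and not q both at w.
All branches of the tableau close; one closing branch shown above.

Unsatisfiable (every branch closes)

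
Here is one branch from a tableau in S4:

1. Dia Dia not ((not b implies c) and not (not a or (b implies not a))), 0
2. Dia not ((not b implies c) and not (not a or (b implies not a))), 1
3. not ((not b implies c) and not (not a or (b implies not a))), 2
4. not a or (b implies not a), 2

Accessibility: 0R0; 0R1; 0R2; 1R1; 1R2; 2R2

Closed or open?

Not closed

No world carries both an atom and its negation.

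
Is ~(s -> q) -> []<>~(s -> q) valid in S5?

Tableau for the negation ~(~(s -> q) -> []<>~(s -> q)):
1. ~(~(s -> q) -> []<>~(s -> q)), w0
2. ~(s -> q), w0
3. ~[]<>~(s -> q), w0
4. s, w0
5. ~q, w0
6. ~<>~(s -> q), w1
7. s -> q, w0
8. s -> q, w1
9. q, w0
Accessibility: w0Rw0, w0Rw1, w1Rw0, w1Rw1
Branch closes: q and ~q both at w0.
Every branch of the negation's tableau closes; the branch above is one of them.

Valid in S5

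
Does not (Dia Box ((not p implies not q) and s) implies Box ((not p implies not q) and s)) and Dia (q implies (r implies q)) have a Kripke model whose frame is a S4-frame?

1. not (Dia Box ((not p implies not q) and s) implies Box ((not p implies not q) and s)) and Dia (q implies (r implies q)), 0
2. not (Dia Box ((not p implies not q) and s) implies Box ((not p implies not q) and s)), 0   [and-rule on 1]
3. Dia (q implies (r implies q)), 0   [and-rule on 1]
4. Dia Box ((not p implies not q) and s), 0   [neg-implies-rule on 2]
5. not Box ((not p implies not q) and s), 0   [neg-implies-rule on 2]
6. q implies (r implies q), 1   [Dia-rule on 3: fresh world 1, 0R1]
7. r implies q, 1   [implies-rule on 6 (branches; this branch)]
8. q, 1   [implies-rule on 7 (branches; this branch)]
9. Box ((not p implies not q) and s), 2   [Dia-rule on 4: fresh world 2, 0R2]
10. (not p implies not q) and s, 2   [Box-rule on 9 via 2R2]
11. not p implies not q, 2   [and-rule on 10]
12. s, 2   [and-rule on 10]
13. not q, 2   [implies-rule on 11 (branches; this branch)]
14. not ((not p implies not q) and s), 3   [neg-Box-rule on 5: fresh world 3, 0R3]
15. not s, 3   [neg-and-rule on 14 (branches; this branch)]
Accessibility: 0R0, 0R1, 0R2, 0R3, 1R1, 2R2, 3R3

Satisfiable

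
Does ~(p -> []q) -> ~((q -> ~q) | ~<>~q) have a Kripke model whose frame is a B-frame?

Satisfiable (open branch found)

1. ~(p -> []q) -> ~((q -> ~q) | ~<>~q), u
2. ~((q -> ~q) | ~<>~q), u
3. ~(q -> ~q), u
4. <>~q, u
5. q, u
6. ~q, v
Accessibility: uRu, uRv, vRu, vRv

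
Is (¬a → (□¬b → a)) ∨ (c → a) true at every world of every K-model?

Tableau for the negation ¬((¬a → (□¬b → a)) ∨ (c → a)):
1. ¬((¬a → (□¬b → a)) ∨ (c → a)), w0
2. ¬(¬a → (□¬b → a)), w0
3. ¬(c → a), w0
4. ¬a, w0
5. ¬(□¬b → a), w0
6. c, w0
7. □¬b, w0
The negation has an open branch (countermodel exists).

Invalid (countermodel exists)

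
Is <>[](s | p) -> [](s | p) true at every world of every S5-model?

Tableau for the negation ~(<>[](s | p) -> [](s | p)):
1. ~(<>[](s | p) -> [](s | p)), 0
2. <>[](s | p), 0
3. ~[](s | p), 0
4. [](s | p), 1
5. s | p, 0
6. s | p, 1
7. p, 0
8. p, 1
9. ~(s | p), 2
10. ~s, 2
11. ~p, 2
12. s | p, 2
13. p, 2
Accessibility: 0R0, 0R1, 0R2, 1R0, 1R1, 1R2, 2R0, 2R1, 2R2
Branch closes: p and ~p both at 2.
Every branch of the negation's tableau closes; the branch above is one of them.

Yes, valid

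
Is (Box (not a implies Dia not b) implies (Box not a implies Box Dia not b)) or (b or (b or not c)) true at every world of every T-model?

Yes, valid

Tableau for the negation not ((Box (not a implies Dia not b) implies (Box not a implies Box Dia not b)) or (b or (b or not c))):
1. not ((Box (not a implies Dia not b) implies (Box not a implies Box Dia not b)) or (b or (b or not c))), 0
2. not (Box (not a implies Dia not b) implies (Box not a implies Box Dia not b)), 0   [neg-or-rule on 1]
3. not (b or (b or not c)), 0   [neg-or-rule on 1]
4. Box (not a implies Dia not b), 0   [neg-implies-rule on 2]
5. not (Box not a implies Box Dia not b), 0   [neg-implies-rule on 2]
6. not b, 0   [neg-or-rule on 3]
7. not (b or not c), 0   [neg-or-rule on 3]
8. Box not a, 0   [neg-implies-rule on 5]
9. not Box Dia not b, 0   [neg-implies-rule on 5]
10. c, 0   [neg-or-rule on 7]
11. not a implies Dia not b, 0   [Box-rule on 4 via 0R0]
12. not a, 0   [Box-rule on 8 via 0R0]
13. Dia not b, 0   [implies-rule on 11 (branches; this branch)]
14. not Dia not b, 1   [neg-Box-rule on 9: fresh world 1, 0R1]
15. not a implies Dia not b, 1   [Box-rule on 4 via 0R1]
16. not a, 1   [Box-rule on 8 via 0R1]
17. b, 1   [neg-Dia-rule on 14 via 1R1]
18. Dia not b, 1   [implies-rule on 15 (branches; this branch)]
19. not b, 2   [Dia-rule on 13: fresh world 2, 0R2]
20. not a implies Dia not b, 2   [Box-rule on 4 via 0R2]
21. not a, 2   [Box-rule on 8 via 0R2]
22. Dia not b, 2   [implies-rule on 20 (branches; this branch)]
23. not b, 3   [Dia-rule on 18: fresh world 3, 1R3]
24. b, 3   [neg-Dia-rule on 14 via 1R3]
Accessibility: 0R0, 0R1, 0R2, 1R1, 1R3, 2R2, 3R3
Branch closes: b and not b both at 3.
Every branch of the negation's tableau closes; the branch above is one of them.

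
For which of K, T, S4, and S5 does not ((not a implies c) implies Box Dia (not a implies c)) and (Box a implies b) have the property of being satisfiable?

S5-tableau for the formula:
1. not ((not a implies c) implies Box Dia (not a implies c)) and (Box a implies b), u
2. not ((not a implies c) implies Box Dia (not a implies c)), u   [and-rule on 1]
3. Box a implies b, u   [and-rule on 1]
4. not a implies c, u   [neg-implies-rule on 2]
5. not Box Dia (not a implies c), u   [neg-implies-rule on 2]
6. b, u   [implies-rule on 3 (branches; this branch)]
7. c, u   [implies-rule on 4 (branches; this branch)]
8. not Dia (not a implies c), v   [neg-Box-rule on 5: fresh world v, uRv]
9. not (not a implies c), u   [neg-Dia-rule on 8 via vRu]
10. not a, u   [neg-implies-rule on 9]
11. not c, u   [neg-implies-rule on 9]
Accessibility: uRu, uRv, vRu, vRv
Branch closes: c and not c both at u.
Every branch closes (one shown): unsatisfiable in S5.
S4-tableau for the formula:
1. not ((not a implies c) implies Box Dia (not a implies c)) and (Box a implies b), u
2. not ((not a implies c) implies Box Dia (not a implies c)), u   [and-rule on 1]
3. Box a implies b, u   [and-rule on 1]
4. not a implies c, u   [neg-implies-rule on 2]
5. not Box Dia (not a implies c), u   [neg-implies-rule on 2]
6. b, u   [implies-rule on 3 (branches; this branch)]
7. c, u   [implies-rule on 4 (branches; this branch)]
8. not Dia (not a implies c), v   [neg-Box-rule on 5: fresh world v, uRv]
9. not (not a implies c), v   [neg-Dia-rule on 8 via vRv]
10. not a, v   [neg-implies-rule on 9]
11. not c, v   [neg-implies-rule on 9]
Accessibility: uRu, uRv, vRv
Complete open branch: satisfiable in S4, hence also in K, T (this S4-model is also a K-model and a T-model).

K, T, S4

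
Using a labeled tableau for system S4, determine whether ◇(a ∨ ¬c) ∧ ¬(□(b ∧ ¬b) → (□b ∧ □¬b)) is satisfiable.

No, unsatisfiable

1. ◇(a ∨ ¬c) ∧ ¬(□(b ∧ ¬b) → (□b ∧ □¬b)), u
2. ◇(a ∨ ¬c), u
3. ¬(□(b ∧ ¬b) → (□b ∧ □¬b)), u
4. □(b ∧ ¬b), u
5. ¬(□b ∧ □¬b), u
6. b ∧ ¬b, u
7. b, u
8. ¬b, u
Accessibility: uRu
Branch closes: b and ¬b both at u.
All branches of the tableau close; one closing branch shown above.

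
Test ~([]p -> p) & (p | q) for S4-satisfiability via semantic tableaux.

1. ~([]p -> p) & (p | q), u
2. ~([]p -> p), u
3. p | q, u
4. []p, u
5. ~p, u
6. p, u
Accessibility: uRu
Branch closes: p and ~p both at u.
(One branch shown.) All branches close.

Unsatisfiable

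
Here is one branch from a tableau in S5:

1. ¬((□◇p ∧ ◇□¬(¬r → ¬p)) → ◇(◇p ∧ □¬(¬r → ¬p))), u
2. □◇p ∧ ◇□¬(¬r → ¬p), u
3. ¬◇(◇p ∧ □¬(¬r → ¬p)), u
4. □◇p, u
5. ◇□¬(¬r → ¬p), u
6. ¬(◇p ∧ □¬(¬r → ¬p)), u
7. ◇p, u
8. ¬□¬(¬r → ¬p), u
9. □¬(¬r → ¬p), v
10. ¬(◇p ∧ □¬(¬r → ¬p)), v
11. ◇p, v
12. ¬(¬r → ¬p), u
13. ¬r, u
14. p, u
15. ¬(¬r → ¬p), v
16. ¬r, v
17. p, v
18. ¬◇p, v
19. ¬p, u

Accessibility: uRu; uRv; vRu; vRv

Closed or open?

Both p and ¬p appear at u.

Yes, closed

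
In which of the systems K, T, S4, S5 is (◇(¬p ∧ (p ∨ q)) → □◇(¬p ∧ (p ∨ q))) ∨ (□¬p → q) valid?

S4-tableau for the negation ¬((◇(¬p ∧ (p ∨ q)) → □◇(¬p ∧ (p ∨ q))) ∨ (□¬p → q)):
1. ¬((◇(¬p ∧ (p ∨ q)) → □◇(¬p ∧ (p ∨ q))) ∨ (□¬p → q)), 0
2. ¬(◇(¬p ∧ (p ∨ q)) → □◇(¬p ∧ (p ∨ q))), 0   [¬∨-rule on 1]
3. ¬(□¬p → q), 0   [¬∨-rule on 1]
4. ◇(¬p ∧ (p ∨ q)), 0   [¬→-rule on 2]
5. ¬□◇(¬p ∧ (p ∨ q)), 0   [¬→-rule on 2]
6. □¬p, 0   [¬→-rule on 3]
7. ¬q, 0   [¬→-rule on 3]
8. ¬p, 0   [□-rule on 6 via 0R0]
9. ¬p ∧ (p ∨ q), 1   [◇-rule on 4: fresh world 1, 0R1]
10. ¬p, 1   [∧-rule on 9]
11. p ∨ q, 1   [∧-rule on 9]
12. q, 1   [∨-rule on 11 (branches; this branch)]
13. ¬◇(¬p ∧ (p ∨ q)), 2   [¬□-rule on 5: fresh world 2, 0R2]
14. ¬p, 2   [□-rule on 6 via 0R2]
15. ¬(¬p ∧ (p ∨ q)), 2   [¬◇-rule on 13 via 2R2]
16. ¬(p ∨ q), 2   [¬∧-rule on 15 (branches; this branch)]
17. ¬q, 2   [¬∨-rule on 16]
Accessibility: 0R0, 0R1, 0R2, 1R1, 2R2
Complete open branch: countermodel on an S4-frame, so not valid in S4, nor in K, T (the same frame is also a K-frame and a T-frame).
S5-tableau for the negation ¬((◇(¬p ∧ (p ∨ q)) → □◇(¬p ∧ (p ∨ q))) ∨ (□¬p → q)):
1. ¬((◇(¬p ∧ (p ∨ q)) → □◇(¬p ∧ (p ∨ q))) ∨ (□¬p → q)), 0
2. ¬(◇(¬p ∧ (p ∨ q)) → □◇(¬p ∧ (p ∨ q))), 0   [¬∨-rule on 1]
3. ¬(□¬p → q), 0   [¬∨-rule on 1]
4. ◇(¬p ∧ (p ∨ q)), 0   [¬→-rule on 2]
5. ¬□◇(¬p ∧ (p ∨ q)), 0   [¬→-rule on 2]
6. □¬p, 0   [¬→-rule on 3]
7. ¬q, 0   [¬→-rule on 3]
8. ¬p, 0   [□-rule on 6 via 0R0]
9. ¬p ∧ (p ∨ q), 1   [◇-rule on 4: fresh world 1, 0R1]
10. ¬p, 1   [∧-rule on 9]
11. p ∨ q, 1   [∧-rule on 9]
12. q, 1   [∨-rule on 11 (branches; this branch)]
13. ¬◇(¬p ∧ (p ∨ q)), 2   [¬□-rule on 5: fresh world 2, 0R2]
14. ¬p, 2   [□-rule on 6 via 0R2]
15. ¬(¬p ∧ (p ∨ q)), 0   [¬◇-rule on 13 via 2R0]
16. ¬(¬p ∧ (p ∨ q)), 1   [¬◇-rule on 13 via 2R1]
17. ¬(¬p ∧ (p ∨ q)), 2   [¬◇-rule on 13 via 2R2]
18. ¬(p ∨ q), 0   [¬∧-rule on 15 (branches; this branch)]
19. ¬(p ∨ q), 1   [¬∧-rule on 16 (branches; this branch)]
20. ¬q, 1   [¬∨-rule on 19]
Accessibility: 0R0, 0R1, 0R2, 1R0, 1R1, 1R2, 2R0, 2R1, 2R2
Branch closes: q and ¬q both at 1.
Every branch closes (one shown): valid in S5.

S5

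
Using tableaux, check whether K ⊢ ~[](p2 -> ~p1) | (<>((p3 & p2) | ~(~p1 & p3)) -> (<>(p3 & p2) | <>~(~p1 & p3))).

Tableau for the negation ~(~[](p2 -> ~p1) | (<>((p3 & p2) | ~(~p1 & p3)) -> (<>(p3 & p2) | <>~(~p1 & p3)))):
1. ~(~[](p2 -> ~p1) | (<>((p3 & p2) | ~(~p1 & p3)) -> (<>(p3 & p2) | <>~(~p1 & p3)))), w0
2. [](p2 -> ~p1), w0   [~|-rule on 1]
3. ~(<>((p3 & p2) | ~(~p1 & p3)) -> (<>(p3 & p2) | <>~(~p1 & p3))), w0   [~|-rule on 1]
4. <>((p3 & p2) | ~(~p1 & p3)), w0   [~->-rule on 3]
5. ~(<>(p3 & p2) | <>~(~p1 & p3)), w0   [~->-rule on 3]
6. ~<>(p3 & p2), w0   [~|-rule on 5]
7. ~<>~(~p1 & p3), w0   [~|-rule on 5]
8. (p3 & p2) | ~(~p1 & p3), w1   [<>-rule on 4: fresh world w1, w0Rw1]
9. p2 -> ~p1, w1   [[]-rule on 2 via w0Rw1]
10. ~(p3 & p2), w1   [~<>-rule on 6 via w0Rw1]
11. ~p1 & p3, w1   [~<>-rule on 7 via w0Rw1]
12. ~p1, w1   [&-rule on 11]
13. p3, w1   [&-rule on 11]
14. ~(~p1 & p3), w1   [|-rule on 8 (branches; this branch)]
15. ~p2, w1   [~&-rule on 10 (branches; this branch)]
16. ~p3, w1   [~&-rule on 14 (branches; this branch)]
Accessibility: w0Rw1
Branch closes: p3 and ~p3 both at w1.
All branches of the negation close; one closing branch shown above.

Valid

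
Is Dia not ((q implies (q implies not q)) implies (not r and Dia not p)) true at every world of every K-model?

Tableau for the negation not Dia not ((q implies (q implies not q)) implies (not r and Dia not p)):
1. not Dia not ((q implies (q implies not q)) implies (not r and Dia not p)), u
The negation has an open branch (countermodel exists).

Invalid (countermodel exists)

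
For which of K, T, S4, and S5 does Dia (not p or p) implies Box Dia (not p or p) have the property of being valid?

K-tableau for the negation not (Dia (not p or p) implies Box Dia (not p or p)):
1. not (Dia (not p or p) implies Box Dia (not p or p)), u
2. Dia (not p or p), u   [neg-implies-rule on 1]
3. not Box Dia (not p or p), u   [neg-implies-rule on 1]
4. not p or p, v   [Dia-rule on 2: fresh world v, uRv]
5. p, v   [or-rule on 4 (branches; this branch)]
6. not Dia (not p or p), w   [neg-Box-rule on 3: fresh world w, uRw]
Accessibility: uRv, uRw
Complete open branch: countermodel on a K-frame, so not valid in K.
T-tableau for the negation not (Dia (not p or p) implies Box Dia (not p or p)):
1. not (Dia (not p or p) implies Box Dia (not p or p)), u
2. Dia (not p or p), u   [neg-implies-rule on 1]
3. not Box Dia (not p or p), u   [neg-implies-rule on 1]
4. not p or p, v   [Dia-rule on 2: fresh world v, uRv]
5. p, v   [or-rule on 4 (branches; this branch)]
6. not Dia (not p or p), w   [neg-Box-rule on 3: fresh world w, uRw]
7. not (not p or p), w   [neg-Dia-rule on 6 via wRw]
8. p, w   [neg-or-rule on 7]
9. not p, w   [neg-or-rule on 7]
Accessibility: uRu, uRv, uRw, vRv, wRw
Branch closes: p and not p both at w.
Every branch closes (one shown): valid in T, hence also in S4, S5 (every theorem of T is a theorem of S4 and S5).

T, S4, S5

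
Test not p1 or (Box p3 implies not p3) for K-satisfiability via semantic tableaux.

1. not p1 or (Box p3 implies not p3), u
2. Box p3 implies not p3, u
3. not p3, u

Satisfiable (open branch found)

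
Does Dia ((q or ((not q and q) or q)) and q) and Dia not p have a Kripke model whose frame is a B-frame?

1. Dia ((q or ((not q and q) or q)) and q) and Dia not p, u
2. Dia ((q or ((not q and q) or q)) and q), u
3. Dia not p, u
4. (q or ((not q and q) or q)) and q, v
5. q or ((not q and q) or q), v
6. q, v
7. (not q and q) or q, v
8. not p, w
Accessibility: uRu, uRv, uRw, vRu, vRv, wRu, wRw

Satisfiable (open branch found)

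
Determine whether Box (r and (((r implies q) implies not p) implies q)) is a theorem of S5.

Tableau for the negation not Box (r and (((r implies q) implies not p) implies q)):
1. not Box (r and (((r implies q) implies not p) implies q)), u
2. not (r and (((r implies q) implies not p) implies q)), v
3. not (((r implies q) implies not p) implies q), v
4. (r implies q) implies not p, v
5. not q, v
6. not p, v
Accessibility: uRu, uRv, vRu, vRv
The negation has an open branch (countermodel exists).

Not valid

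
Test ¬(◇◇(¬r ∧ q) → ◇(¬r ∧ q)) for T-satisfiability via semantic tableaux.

1. ¬(◇◇(¬r ∧ q) → ◇(¬r ∧ q)), w0
2. ◇◇(¬r ∧ q), w0   [¬→-rule on 1]
3. ¬◇(¬r ∧ q), w0   [¬→-rule on 1]
4. ¬(¬r ∧ q), w0   [¬◇-rule on 3 via w0Rw0]
5. ¬q, w0   [¬∧-rule on 4 (branches; this branch)]
6. ◇(¬r ∧ q), w1   [◇-rule on 2: fresh world w1, w0Rw1]
7. ¬(¬r ∧ q), w1   [¬◇-rule on 3 via w0Rw1]
8. ¬q, w1   [¬∧-rule on 7 (branches; this branch)]
9. ¬r ∧ q, w2   [◇-rule on 6: fresh world w2, w1Rw2]
10. ¬r, w2   [∧-rule on 9]
11. q, w2   [∧-rule on 9]
Accessibility: w0Rw0, w0Rw1, w1Rw1, w1Rw2, w2Rw2

Satisfiable (open branch found)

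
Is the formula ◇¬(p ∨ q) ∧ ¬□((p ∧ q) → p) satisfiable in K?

1. ◇¬(p ∨ q) ∧ ¬□((p ∧ q) → p), u
2. ◇¬(p ∨ q), u   [∧-rule on 1]
3. ¬□((p ∧ q) → p), u   [∧-rule on 1]
4. ¬(p ∨ q), v   [◇-rule on 2: fresh world v, uRv]
5. ¬p, v   [¬∨-rule on 4]
6. ¬q, v   [¬∨-rule on 4]
7. ¬((p ∧ q) → p), w   [¬□-rule on 3: fresh world w, uRw]
8. p ∧ q, w   [¬→-rule on 7]
9. ¬p, w   [¬→-rule on 7]
10. p, w   [∧-rule on 8]
11. q, w   [∧-rule on 8]
Accessibility: uRv, uRw
Branch closes: p and ¬p both at w.
Every branch closes; the branch above is one of them.

Unsatisfiable (every branch closes)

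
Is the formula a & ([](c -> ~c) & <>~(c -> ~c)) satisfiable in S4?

1. a & ([](c -> ~c) & <>~(c -> ~c)), u
2. a, u   [&-rule on 1]
3. [](c -> ~c) & <>~(c -> ~c), u   [&-rule on 1]
4. [](c -> ~c), u   [&-rule on 3]
5. <>~(c -> ~c), u   [&-rule on 3]
6. c -> ~c, u   [[]-rule on 4 via uRu]
7. ~c, u   [->-rule on 6 (branches; this branch)]
8. ~(c -> ~c), v   [<>-rule on 5: fresh world v, uRv]
9. c, v   [~->-rule on 8]
10. c -> ~c, v   [[]-rule on 4 via uRv]
11. ~c, v   [->-rule on 10 (branches; this branch)]
Accessibility: uRu, uRv, vRv
Branch closes: c and ~c both at v.
Every branch closes; the branch above is one of them.

No, unsatisfiable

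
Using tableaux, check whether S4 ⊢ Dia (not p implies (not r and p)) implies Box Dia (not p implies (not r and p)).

Not valid

Tableau for the negation not (Dia (not p implies (not r and p)) implies Box Dia (not p implies (not r and p))):
1. not (Dia (not p implies (not r and p)) implies Box Dia (not p implies (not r and p))), w0
2. Dia (not p implies (not r and p)), w0
3. not Box Dia (not p implies (not r and p)), w0
4. not p implies (not r and p), w1
5. not r and p, w1
6. not r, w1
7. p, w1
8. not Dia (not p implies (not r and p)), w2
9. not (not p implies (not r and p)), w2
10. not p, w2
11. not (not r and p), w2
Accessibility: w0Rw0, w0Rw1, w0Rw2, w1Rw1, w2Rw2
The negation has an open branch (countermodel exists).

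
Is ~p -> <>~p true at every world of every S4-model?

Tableau for the negation ~(~p -> <>~p):
1. ~(~p -> <>~p), 0
2. ~p, 0
3. ~<>~p, 0
4. p, 0
Accessibility: 0R0
Branch closes: p and ~p both at 0.
All branches of the negation close; one closing branch shown above.

Valid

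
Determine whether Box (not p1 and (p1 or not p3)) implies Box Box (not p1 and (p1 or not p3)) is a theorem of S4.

Tableau for the negation not (Box (not p1 and (p1 or not p3)) implies Box Box (not p1 and (p1 or not p3))):
1. not (Box (not p1 and (p1 or not p3)) implies Box Box (not p1 and (p1 or not p3))), u
2. Box (not p1 and (p1 or not p3)), u
3. not Box Box (not p1 and (p1 or not p3)), u
4. not p1 and (p1 or not p3), u
5. not p1, u
6. p1 or not p3, u
7. not p3, u
8. not Box (not p1 and (p1 or not p3)), v
9. not p1 and (p1 or not p3), v
10. not p1, v
11. p1 or not p3, v
12. not p3, v
13. not (not p1 and (p1 or not p3)), w
14. not p1 and (p1 or not p3), w
15. not p1, w
16. p1 or not p3, w
17. not (p1 or not p3), w
18. p3, w
19. not p3, w
Accessibility: uRu, uRv, uRw, vRv, vRw, wRw
Branch closes: p3 and not p3 both at w.
Every branch of the negation's tableau closes; the branch above is one of them.

Yes, valid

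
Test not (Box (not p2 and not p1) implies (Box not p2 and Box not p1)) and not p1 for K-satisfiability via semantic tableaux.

Unsatisfiable

1. not (Box (not p2 and not p1) implies (Box not p2 and Box not p1)) and not p1, w0
2. not (Box (not p2 and not p1) implies (Box not p2 and Box not p1)), w0   [and-rule on 1]
3. not p1, w0   [and-rule on 1]
4. Box (not p2 and not p1), w0   [neg-implies-rule on 2]
5. not (Box not p2 and Box not p1), w0   [neg-implies-rule on 2]
6. not Box not p1, w0   [neg-and-rule on 5 (branches; this branch)]
7. p1, w1   [neg-Box-rule on 6: fresh world w1, w0Rw1]
8. not p2 and not p1, w1   [Box-rule on 4 via w0Rw1]
9. not p2, w1   [and-rule on 8]
10. not p1, w1   [and-rule on 8]
Accessibility: w0Rw1
Branch closes: p1 and not p1 both at w1.
All branches of the tableau close; one closing branch shown above.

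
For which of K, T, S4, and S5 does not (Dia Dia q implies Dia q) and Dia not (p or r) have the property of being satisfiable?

S4-tableau for the formula:
1. not (Dia Dia q implies Dia q) and Dia not (p or r), 0
2. not (Dia Dia q implies Dia q), 0
3. Dia not (p or r), 0
4. Dia Dia q, 0
5. not Dia q, 0
6. not q, 0
7. not (p or r), 1
8. not p, 1
9. not r, 1
10. not q, 1
11. Dia q, 2
12. not q, 2
13. q, 3
14. not q, 3
Accessibility: 0R0, 0R1, 0R2, 0R3, 1R1, 2R2, 2R3, 3R3
Branch closes: q and not q both at 3.
Every branch closes (one shown): unsatisfiable in S4, hence also in S5 (every S5-frame is an S4-frame).
T-tableau for the formula:
1. not (Dia Dia q implies Dia q) and Dia not (p or r), 0
2. not (Dia Dia q implies Dia q), 0
3. Dia not (p or r), 0
4. Dia Dia q, 0
5. not Dia q, 0
6. not q, 0
7. not (p or r), 1
8. not p, 1
9. not r, 1
10. not q, 1
11. Dia q, 2
12. not q, 2
13. q, 3
Accessibility: 0R0, 0R1, 0R2, 1R1, 2R2, 2R3, 3R3
Complete open branch: satisfiable in T, hence also in K (this T-model is also a K-model).

K, T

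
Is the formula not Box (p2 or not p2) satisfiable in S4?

1. not Box (p2 or not p2), w0
2. not (p2 or not p2), w1
3. not p2, w1
4. p2, w1
Accessibility: w0Rw0, w0Rw1, w1Rw1
Branch closes: p2 and not p2 both at w1.
Every branch closes; the branch above is one of them.

Unsatisfiable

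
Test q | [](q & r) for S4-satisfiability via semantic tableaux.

1. q | [](q & r), 0
2. [](q & r), 0   [|-rule on 1 (branches; this branch)]
3. q & r, 0   [[]-rule on 2 via 0R0]
4. q, 0   [&-rule on 3]
5. r, 0   [&-rule on 3]
Accessibility: 0R0

Satisfiable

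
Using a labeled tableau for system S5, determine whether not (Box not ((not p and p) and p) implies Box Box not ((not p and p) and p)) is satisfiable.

1. not (Box not ((not p and p) and p) implies Box Box not ((not p and p) and p)), w0
2. Box not ((not p and p) and p), w0
3. not Box Box not ((not p and p) and p), w0
4. not ((not p and p) and p), w0
5. not (not p and p), w0
6. not p, w0
7. not Box not ((not p and p) and p), w1
8. not ((not p and p) and p), w1
9. not (not p and p), w1
10. not p, w1
11. (not p and p) and p, w2
12. not p and p, w2
13. p, w2
14. not p, w2
Accessibility: w0Rw0, w0Rw1, w0Rw2, w1Rw0, w1Rw1, w1Rw2, w2Rw0, w2Rw1, w2Rw2
Branch closes: p and not p both at w2.
All branches of the tableau close; one closing branch shown above.

Unsatisfiable (every branch closes)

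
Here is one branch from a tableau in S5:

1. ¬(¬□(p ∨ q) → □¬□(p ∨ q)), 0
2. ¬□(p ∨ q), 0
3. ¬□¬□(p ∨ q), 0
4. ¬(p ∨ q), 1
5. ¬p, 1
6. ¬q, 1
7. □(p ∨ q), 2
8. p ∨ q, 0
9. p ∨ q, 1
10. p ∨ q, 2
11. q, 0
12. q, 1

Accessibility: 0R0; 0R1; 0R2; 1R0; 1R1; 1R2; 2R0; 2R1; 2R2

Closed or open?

Both q and ¬q appear at 1.

Closed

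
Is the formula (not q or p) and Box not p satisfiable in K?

Yes, satisfiable

1. (not q or p) and Box not p, w0
2. not q or p, w0   [and-rule on 1]
3. Box not p, w0   [and-rule on 1]
4. p, w0   [or-rule on 2 (branches; this branch)]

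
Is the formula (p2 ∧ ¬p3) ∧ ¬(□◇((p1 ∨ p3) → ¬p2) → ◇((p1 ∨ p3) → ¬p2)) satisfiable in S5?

1. (p2 ∧ ¬p3) ∧ ¬(□◇((p1 ∨ p3) → ¬p2) → ◇((p1 ∨ p3) → ¬p2)), w0
2. p2 ∧ ¬p3, w0
3. ¬(□◇((p1 ∨ p3) → ¬p2) → ◇((p1 ∨ p3) → ¬p2)), w0
4. p2, w0
5. ¬p3, w0
6. □◇((p1 ∨ p3) → ¬p2), w0
7. ¬◇((p1 ∨ p3) → ¬p2), w0
8. ◇((p1 ∨ p3) → ¬p2), w0
9. ¬((p1 ∨ p3) → ¬p2), w0
10. p1 ∨ p3, w0
11. p1, w0
12. (p1 ∨ p3) → ¬p2, w1
13. ◇((p1 ∨ p3) → ¬p2), w1
14. ¬((p1 ∨ p3) → ¬p2), w1
15. p1 ∨ p3, w1
16. p2, w1
17. ¬(p1 ∨ p3), w1
18. ¬p1, w1
19. ¬p3, w1
20. p3, w1
Accessibility: w0Rw0, w0Rw1, w1Rw0, w1Rw1
Branch closes: p3 and ¬p3 both at w1.
Every branch closes; the branch above is one of them.

Unsatisfiable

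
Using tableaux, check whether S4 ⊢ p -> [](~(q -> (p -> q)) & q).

Invalid (countermodel exists)

Tableau for the negation ~(p -> [](~(q -> (p -> q)) & q)):
1. ~(p -> [](~(q -> (p -> q)) & q)), 0
2. p, 0   [~->-rule on 1]
3. ~[](~(q -> (p -> q)) & q), 0   [~->-rule on 1]
4. ~(~(q -> (p -> q)) & q), 1   [~[]-rule on 3: fresh world 1, 0R1]
5. ~q, 1   [~&-rule on 4 (branches; this branch)]
Accessibility: 0R0, 0R1, 1R1
The negation has an open branch (countermodel exists).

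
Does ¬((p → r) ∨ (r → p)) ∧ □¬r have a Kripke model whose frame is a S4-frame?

Unsatisfiable (every branch closes)

1. ¬((p → r) ∨ (r → p)) ∧ □¬r, 0
2. ¬((p → r) ∨ (r → p)), 0
3. □¬r, 0
4. ¬(p → r), 0
5. ¬(r → p), 0
6. p, 0
7. ¬r, 0
8. r, 0
9. ¬p, 0
Accessibility: 0R0
Branch closes: r and ¬r both at 0.
All branches of the tableau close; one closing branch shown above.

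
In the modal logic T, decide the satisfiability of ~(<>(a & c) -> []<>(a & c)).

1. ~(<>(a & c) -> []<>(a & c)), w0
2. <>(a & c), w0
3. ~[]<>(a & c), w0
4. a & c, w1
5. a, w1
6. c, w1
7. ~<>(a & c), w2
8. ~(a & c), w2
9. ~c, w2
Accessibility: w0Rw0, w0Rw1, w0Rw2, w1Rw1, w2Rw2

Satisfiable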